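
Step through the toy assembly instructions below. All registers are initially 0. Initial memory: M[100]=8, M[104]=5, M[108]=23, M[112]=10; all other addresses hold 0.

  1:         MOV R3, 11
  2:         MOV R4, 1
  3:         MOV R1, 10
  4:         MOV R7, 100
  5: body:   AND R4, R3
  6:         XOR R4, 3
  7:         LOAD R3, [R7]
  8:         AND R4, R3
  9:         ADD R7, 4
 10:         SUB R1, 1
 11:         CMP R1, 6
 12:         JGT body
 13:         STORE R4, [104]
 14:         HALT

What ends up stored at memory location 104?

MOV R3, 11 → R3=11
MOV R4, 1 → R4=1
MOV R1, 10 → R1=10
MOV R7, 100 → R7=100
AND R4, R3 → R4=1&11=1
XOR R4, 3 → R4=1^3=2
LOAD R3, [R7] → R3=M[100]=8
AND R4, R3 → R4=2&8=0
ADD R7, 4 → R7=100+4=104
SUB R1, 1 → R1=10-1=9
CMP R1, 6  (cmp 9,6)
JGT body: taken
AND R4, R3 → R4=0&8=0
XOR R4, 3 → R4=0^3=3
LOAD R3, [R7] → R3=M[104]=5
AND R4, R3 → R4=3&5=1
ADD R7, 4 → R7=104+4=108
SUB R1, 1 → R1=9-1=8
CMP R1, 6  (cmp 8,6)
JGT body: taken
AND R4, R3 → R4=1&5=1
XOR R4, 3 → R4=1^3=2
LOAD R3, [R7] → R3=M[108]=23
AND R4, R3 → R4=2&23=2
ADD R7, 4 → R7=108+4=112
SUB R1, 1 → R1=8-1=7
CMP R1, 6  (cmp 7,6)
JGT body: taken
AND R4, R3 → R4=2&23=2
XOR R4, 3 → R4=2^3=1
LOAD R3, [R7] → R3=M[112]=10
AND R4, R3 → R4=1&10=0
ADD R7, 4 → R7=112+4=116
SUB R1, 1 → R1=7-1=6
CMP R1, 6  (cmp 6,6)
JGT body: not taken
STORE R4, [104] → M[104]=0
halt.

0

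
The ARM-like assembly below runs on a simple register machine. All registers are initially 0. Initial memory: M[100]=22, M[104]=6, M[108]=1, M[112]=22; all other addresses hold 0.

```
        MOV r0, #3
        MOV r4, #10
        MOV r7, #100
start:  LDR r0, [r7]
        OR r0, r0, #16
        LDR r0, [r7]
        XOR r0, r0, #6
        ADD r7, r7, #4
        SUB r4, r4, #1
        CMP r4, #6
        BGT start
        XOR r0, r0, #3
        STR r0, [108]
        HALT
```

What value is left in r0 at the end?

after MOV r0, #3: r0=3
after MOV r4, #10: r4=10
after MOV r7, #100: r7=100
after LDR r0, [r7]: r0=M[100]=22
after OR r0, r0, #16: r0=22|16=22
after LDR r0, [r7]: r0=M[100]=22
after XOR r0, r0, #6: r0=22^6=16
after ADD r7, r7, #4: r7=100+4=104
after SUB r4, r4, #1: r4=10-1=9
CMP r4, #6  (cmp 9,6)
BGT start: taken
after LDR r0, [r7]: r0=M[104]=6
after OR r0, r0, #16: r0=6|16=22
after LDR r0, [r7]: r0=M[104]=6
after XOR r0, r0, #6: r0=6^6=0
after ADD r7, r7, #4: r7=104+4=108
after SUB r4, r4, #1: r4=9-1=8
CMP r4, #6  (cmp 8,6)
BGT start: taken
after LDR r0, [r7]: r0=M[108]=1
after OR r0, r0, #16: r0=1|16=17
after LDR r0, [r7]: r0=M[108]=1
after XOR r0, r0, #6: r0=1^6=7
after ADD r7, r7, #4: r7=108+4=112
after SUB r4, r4, #1: r4=8-1=7
CMP r4, #6  (cmp 7,6)
BGT start: taken
after LDR r0, [r7]: r0=M[112]=22
after OR r0, r0, #16: r0=22|16=22
after LDR r0, [r7]: r0=M[112]=22
after XOR r0, r0, #6: r0=22^6=16
after ADD r7, r7, #4: r7=112+4=116
after SUB r4, r4, #1: r4=7-1=6
CMP r4, #6  (cmp 6,6)
BGT start: not taken
after XOR r0, r0, #3: r0=16^3=19
STR r0, [108] → M[108]=19
halt.

19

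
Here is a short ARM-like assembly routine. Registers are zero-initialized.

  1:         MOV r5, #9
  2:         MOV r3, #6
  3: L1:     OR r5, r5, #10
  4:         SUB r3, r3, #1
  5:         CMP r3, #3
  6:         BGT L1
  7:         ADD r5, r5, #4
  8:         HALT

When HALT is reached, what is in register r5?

15

after MOV r5, #9: r5=9
after MOV r3, #6: r3=6
after OR r5, r5, #10: r5=9|10=11
after SUB r3, r3, #1: r3=6-1=5
CMP r3, #3  (cmp 5,3)
BGT L1: taken
after OR r5, r5, #10: r5=11|10=11
after SUB r3, r3, #1: r3=5-1=4
CMP r3, #3  (cmp 4,3)
BGT L1: taken
after OR r5, r5, #10: r5=11|10=11
after SUB r3, r3, #1: r3=4-1=3
CMP r3, #3  (cmp 3,3)
BGT L1: not taken
after ADD r5, r5, #4: r5=11+4=15
halt.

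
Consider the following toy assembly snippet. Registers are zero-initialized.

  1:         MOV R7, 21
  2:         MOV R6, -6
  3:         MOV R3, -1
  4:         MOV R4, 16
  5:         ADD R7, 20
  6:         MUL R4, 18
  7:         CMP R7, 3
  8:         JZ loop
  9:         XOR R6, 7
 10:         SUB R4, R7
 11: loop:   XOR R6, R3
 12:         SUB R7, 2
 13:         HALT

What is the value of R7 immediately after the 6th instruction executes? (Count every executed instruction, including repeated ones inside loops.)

41

MOV R7, 21 → R7=21
MOV R6, -6 → R6=-6
MOV R3, -1 → R3=-1
MOV R4, 16 → R4=16
ADD R7, 20 → R7=21+20=41
MUL R4, 18 → R4=16*18=288
After step 6: R7 = 41.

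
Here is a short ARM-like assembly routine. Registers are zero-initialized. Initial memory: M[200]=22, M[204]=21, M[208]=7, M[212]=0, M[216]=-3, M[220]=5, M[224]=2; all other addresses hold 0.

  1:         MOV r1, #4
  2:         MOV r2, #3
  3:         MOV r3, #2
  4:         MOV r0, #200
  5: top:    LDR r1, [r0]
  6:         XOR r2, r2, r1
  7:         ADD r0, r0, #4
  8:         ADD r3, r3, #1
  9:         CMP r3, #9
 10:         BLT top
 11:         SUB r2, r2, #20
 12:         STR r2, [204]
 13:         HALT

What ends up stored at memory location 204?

-23

MOV r1, #4 → r1=4
MOV r2, #3 → r2=3
MOV r3, #2 → r3=2
MOV r0, #200 → r0=200
LDR r1, [r0] → r1=M[200]=22
XOR r2, r2, r1 → r2=3^22=21
ADD r0, r0, #4 → r0=200+4=204
ADD r3, r3, #1 → r3=2+1=3
CMP r3, #9  (cmp 3,9)
BLT top: taken
LDR r1, [r0] → r1=M[204]=21
XOR r2, r2, r1 → r2=21^21=0
ADD r0, r0, #4 → r0=204+4=208
ADD r3, r3, #1 → r3=3+1=4
CMP r3, #9  (cmp 4,9)
BLT top: taken
LDR r1, [r0] → r1=M[208]=7
XOR r2, r2, r1 → r2=0^7=7
ADD r0, r0, #4 → r0=208+4=212
ADD r3, r3, #1 → r3=4+1=5
CMP r3, #9  (cmp 5,9)
BLT top: taken
LDR r1, [r0] → r1=M[212]=0
XOR r2, r2, r1 → r2=7^0=7
ADD r0, r0, #4 → r0=212+4=216
ADD r3, r3, #1 → r3=5+1=6
CMP r3, #9  (cmp 6,9)
BLT top: taken
LDR r1, [r0] → r1=M[216]=-3
XOR r2, r2, r1 → r2=7^(-3)=-6
ADD r0, r0, #4 → r0=216+4=220
ADD r3, r3, #1 → r3=6+1=7
CMP r3, #9  (cmp 7,9)
BLT top: taken
LDR r1, [r0] → r1=M[220]=5
XOR r2, r2, r1 → r2=(-6)^5=-1
ADD r0, r0, #4 → r0=220+4=224
ADD r3, r3, #1 → r3=7+1=8
CMP r3, #9  (cmp 8,9)
BLT top: taken
LDR r1, [r0] → r1=M[224]=2
XOR r2, r2, r1 → r2=(-1)^2=-3
ADD r0, r0, #4 → r0=224+4=228
ADD r3, r3, #1 → r3=8+1=9
CMP r3, #9  (cmp 9,9)
BLT top: not taken
SUB r2, r2, #20 → r2=(-3)-20=-23
STR r2, [204] → M[204]=-23
halt.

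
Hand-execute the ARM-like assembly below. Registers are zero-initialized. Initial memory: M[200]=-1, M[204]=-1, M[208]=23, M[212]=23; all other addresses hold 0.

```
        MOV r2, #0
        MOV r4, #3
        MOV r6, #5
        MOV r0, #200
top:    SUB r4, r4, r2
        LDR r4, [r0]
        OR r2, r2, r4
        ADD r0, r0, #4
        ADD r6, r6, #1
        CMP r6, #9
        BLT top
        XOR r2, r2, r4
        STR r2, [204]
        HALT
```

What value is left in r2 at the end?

r2=0
r4=3
r6=5
r0=200
r4=3-0=3
r4=M[200]=-1
r2=0|(-1)=-1
r0=200+4=204
r6=5+1=6
CMP r6, #9  (cmp 6,9)
BLT top: taken
r4=(-1)-(-1)=0
r4=M[204]=-1
r2=(-1)|(-1)=-1
r0=204+4=208
r6=6+1=7
CMP r6, #9  (cmp 7,9)
BLT top: taken
r4=(-1)-(-1)=0
r4=M[208]=23
r2=(-1)|23=-1
r0=208+4=212
r6=7+1=8
CMP r6, #9  (cmp 8,9)
BLT top: taken
r4=23-(-1)=24
r4=M[212]=23
r2=(-1)|23=-1
r0=212+4=216
r6=8+1=9
CMP r6, #9  (cmp 9,9)
BLT top: not taken
r2=(-1)^23=-24
STR r2, [204] → M[204]=-24
halt.

-24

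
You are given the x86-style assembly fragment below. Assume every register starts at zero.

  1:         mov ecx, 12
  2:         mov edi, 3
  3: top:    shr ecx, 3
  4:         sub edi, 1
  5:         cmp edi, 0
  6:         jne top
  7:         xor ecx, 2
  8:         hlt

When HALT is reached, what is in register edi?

mov ecx, 12 → ecx=12
mov edi, 3 → edi=3
shr ecx, 3 → ecx=12>>3=1
sub edi, 1 → edi=3-1=2
cmp edi, 0  (cmp 2,0)
jne top: taken
shr ecx, 3 → ecx=1>>3=0
sub edi, 1 → edi=2-1=1
cmp edi, 0  (cmp 1,0)
jne top: taken
shr ecx, 3 → ecx=0>>3=0
sub edi, 1 → edi=1-1=0
cmp edi, 0  (cmp 0,0)
jne top: not taken
xor ecx, 2 → ecx=0^2=2
halt.

0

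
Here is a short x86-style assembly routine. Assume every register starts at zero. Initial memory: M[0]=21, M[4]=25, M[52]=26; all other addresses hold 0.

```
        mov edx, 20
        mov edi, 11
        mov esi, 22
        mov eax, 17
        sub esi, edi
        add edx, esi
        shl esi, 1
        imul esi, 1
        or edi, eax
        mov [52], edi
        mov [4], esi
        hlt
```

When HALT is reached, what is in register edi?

edx=20
edi=11
esi=22
eax=17
esi=22-11=11
edx=20+11=31
esi=11<<1=22
esi=22*1=22
edi=11|17=27
mov [52], edi → M[52]=27
mov [4], esi → M[4]=22
halt.

27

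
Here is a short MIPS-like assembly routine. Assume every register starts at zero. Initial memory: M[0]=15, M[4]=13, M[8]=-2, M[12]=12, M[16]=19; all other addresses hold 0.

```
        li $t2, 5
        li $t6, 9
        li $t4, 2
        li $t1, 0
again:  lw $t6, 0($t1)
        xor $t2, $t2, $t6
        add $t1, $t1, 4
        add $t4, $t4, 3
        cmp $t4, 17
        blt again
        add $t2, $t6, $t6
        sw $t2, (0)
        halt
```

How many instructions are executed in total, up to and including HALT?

37

after li $t2, 5: $t2=5
after li $t6, 9: $t6=9
after li $t4, 2: $t4=2
after li $t1, 0: $t1=0
after lw $t6, 0($t1): $t6=M[0]=15
after xor $t2, $t2, $t6: $t2=5^15=10
after add $t1, $t1, 4: $t1=0+4=4
after add $t4, $t4, 3: $t4=2+3=5
cmp $t4, 17  (cmp 5,17)
blt again: taken
after lw $t6, 0($t1): $t6=M[4]=13
after xor $t2, $t2, $t6: $t2=10^13=7
after add $t1, $t1, 4: $t1=4+4=8
after add $t4, $t4, 3: $t4=5+3=8
cmp $t4, 17  (cmp 8,17)
blt again: taken
after lw $t6, 0($t1): $t6=M[8]=-2
after xor $t2, $t2, $t6: $t2=7^(-2)=-7
after add $t1, $t1, 4: $t1=8+4=12
after add $t4, $t4, 3: $t4=8+3=11
cmp $t4, 17  (cmp 11,17)
blt again: taken
after lw $t6, 0($t1): $t6=M[12]=12
after xor $t2, $t2, $t6: $t2=(-7)^12=-11
after add $t1, $t1, 4: $t1=12+4=16
after add $t4, $t4, 3: $t4=11+3=14
cmp $t4, 17  (cmp 14,17)
blt again: taken
after lw $t6, 0($t1): $t6=M[16]=19
after xor $t2, $t2, $t6: $t2=(-11)^19=-26
after add $t1, $t1, 4: $t1=16+4=20
after add $t4, $t4, 3: $t4=14+3=17
cmp $t4, 17  (cmp 17,17)
blt again: not taken
after add $t2, $t6, $t6: $t2=19+19=38
sw $t2, (0) → M[0]=38
halt.
Total executed instructions: 37.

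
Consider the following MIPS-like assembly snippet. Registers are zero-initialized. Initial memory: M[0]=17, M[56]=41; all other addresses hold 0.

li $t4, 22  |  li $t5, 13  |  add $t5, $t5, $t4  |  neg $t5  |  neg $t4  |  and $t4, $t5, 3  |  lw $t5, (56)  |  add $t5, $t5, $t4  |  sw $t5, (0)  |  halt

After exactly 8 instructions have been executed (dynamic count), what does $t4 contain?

$t4=22
$t5=13
$t5=13+22=35
$t5=-(35)=-35
$t4=-(22)=-22
$t4=(-35)&3=1
$t5=M[56]=41
$t5=41+1=42
After step 8: $t4 = 1.

1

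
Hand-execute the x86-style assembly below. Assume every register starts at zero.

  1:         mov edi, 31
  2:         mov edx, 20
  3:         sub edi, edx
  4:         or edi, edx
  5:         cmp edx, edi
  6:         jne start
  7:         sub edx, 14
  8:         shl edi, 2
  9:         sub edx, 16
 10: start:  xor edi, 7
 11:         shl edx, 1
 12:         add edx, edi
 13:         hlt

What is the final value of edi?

edi=31
edx=20
edi=31-20=11
edi=11|20=31
cmp edx, edi  (cmp 20,31)
jne start: taken
edi=31^7=24
edx=20<<1=40
edx=40+24=64
halt.

24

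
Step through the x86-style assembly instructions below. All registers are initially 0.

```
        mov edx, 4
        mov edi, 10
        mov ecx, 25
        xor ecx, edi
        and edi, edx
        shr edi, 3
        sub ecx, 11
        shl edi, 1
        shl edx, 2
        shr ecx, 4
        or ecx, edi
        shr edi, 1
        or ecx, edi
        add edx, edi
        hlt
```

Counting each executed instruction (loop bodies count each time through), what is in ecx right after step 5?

19

after mov edx, 4: edx=4
after mov edi, 10: edi=10
after mov ecx, 25: ecx=25
after xor ecx, edi: ecx=25^10=19
after and edi, edx: edi=10&4=0
After step 5: ecx = 19.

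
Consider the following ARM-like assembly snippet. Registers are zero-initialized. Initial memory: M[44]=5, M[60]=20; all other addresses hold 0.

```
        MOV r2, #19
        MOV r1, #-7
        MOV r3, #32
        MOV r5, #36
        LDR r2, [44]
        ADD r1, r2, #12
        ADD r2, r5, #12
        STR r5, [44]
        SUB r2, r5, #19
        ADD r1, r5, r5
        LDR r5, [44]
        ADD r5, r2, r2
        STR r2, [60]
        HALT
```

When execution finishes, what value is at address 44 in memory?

36

after MOV r2, #19: r2=19
after MOV r1, #-7: r1=-7
after MOV r3, #32: r3=32
after MOV r5, #36: r5=36
after LDR r2, [44]: r2=M[44]=5
after ADD r1, r2, #12: r1=5+12=17
after ADD r2, r5, #12: r2=36+12=48
STR r5, [44] → M[44]=36
after SUB r2, r5, #19: r2=36-19=17
after ADD r1, r5, r5: r1=36+36=72
after LDR r5, [44]: r5=M[44]=36
after ADD r5, r2, r2: r5=17+17=34
STR r2, [60] → M[60]=17
halt.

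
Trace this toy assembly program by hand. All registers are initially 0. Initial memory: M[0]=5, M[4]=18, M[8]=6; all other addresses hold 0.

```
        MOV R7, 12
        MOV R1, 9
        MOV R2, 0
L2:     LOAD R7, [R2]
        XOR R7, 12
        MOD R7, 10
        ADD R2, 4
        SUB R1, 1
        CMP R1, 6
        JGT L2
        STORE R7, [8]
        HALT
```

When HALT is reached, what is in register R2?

MOV R7, 12 → R7=12
MOV R1, 9 → R1=9
MOV R2, 0 → R2=0
LOAD R7, [R2] → R7=M[0]=5
XOR R7, 12 → R7=5^12=9
MOD R7, 10 → R7=9%10=9
ADD R2, 4 → R2=0+4=4
SUB R1, 1 → R1=9-1=8
CMP R1, 6  (cmp 8,6)
JGT L2: taken
LOAD R7, [R2] → R7=M[4]=18
XOR R7, 12 → R7=18^12=30
MOD R7, 10 → R7=30%10=0
ADD R2, 4 → R2=4+4=8
SUB R1, 1 → R1=8-1=7
CMP R1, 6  (cmp 7,6)
JGT L2: taken
LOAD R7, [R2] → R7=M[8]=6
XOR R7, 12 → R7=6^12=10
MOD R7, 10 → R7=10%10=0
ADD R2, 4 → R2=8+4=12
SUB R1, 1 → R1=7-1=6
CMP R1, 6  (cmp 6,6)
JGT L2: not taken
STORE R7, [8] → M[8]=0
halt.

12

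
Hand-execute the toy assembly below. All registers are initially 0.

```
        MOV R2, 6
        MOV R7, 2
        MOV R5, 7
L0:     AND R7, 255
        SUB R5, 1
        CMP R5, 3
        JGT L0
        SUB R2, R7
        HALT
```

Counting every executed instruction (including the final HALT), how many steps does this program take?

21

after MOV R2, 6: R2=6
after MOV R7, 2: R7=2
after MOV R5, 7: R5=7
after AND R7, 255: R7=2&255=2
after SUB R5, 1: R5=7-1=6
CMP R5, 3  (cmp 6,3)
JGT L0: taken
after AND R7, 255: R7=2&255=2
after SUB R5, 1: R5=6-1=5
CMP R5, 3  (cmp 5,3)
JGT L0: taken
after AND R7, 255: R7=2&255=2
after SUB R5, 1: R5=5-1=4
CMP R5, 3  (cmp 4,3)
JGT L0: taken
after AND R7, 255: R7=2&255=2
after SUB R5, 1: R5=4-1=3
CMP R5, 3  (cmp 3,3)
JGT L0: not taken
after SUB R2, R7: R2=6-2=4
halt.
Total executed instructions: 21.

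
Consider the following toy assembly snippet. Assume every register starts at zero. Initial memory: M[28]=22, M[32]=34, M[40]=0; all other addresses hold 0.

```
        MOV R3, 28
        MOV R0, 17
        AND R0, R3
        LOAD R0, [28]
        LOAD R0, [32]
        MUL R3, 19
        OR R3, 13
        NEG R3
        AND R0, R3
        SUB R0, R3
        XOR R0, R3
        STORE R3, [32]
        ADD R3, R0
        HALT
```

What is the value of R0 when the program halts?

-36

MOV R3, 28 → R3=28
MOV R0, 17 → R0=17
AND R0, R3 → R0=17&28=16
LOAD R0, [28] → R0=M[28]=22
LOAD R0, [32] → R0=M[32]=34
MUL R3, 19 → R3=28*19=532
OR R3, 13 → R3=532|13=541
NEG R3 → R3=-(541)=-541
AND R0, R3 → R0=34&(-541)=34
SUB R0, R3 → R0=34-(-541)=575
XOR R0, R3 → R0=575^(-541)=-36
STORE R3, [32] → M[32]=-541
ADD R3, R0 → R3=(-541)+(-36)=-577
halt.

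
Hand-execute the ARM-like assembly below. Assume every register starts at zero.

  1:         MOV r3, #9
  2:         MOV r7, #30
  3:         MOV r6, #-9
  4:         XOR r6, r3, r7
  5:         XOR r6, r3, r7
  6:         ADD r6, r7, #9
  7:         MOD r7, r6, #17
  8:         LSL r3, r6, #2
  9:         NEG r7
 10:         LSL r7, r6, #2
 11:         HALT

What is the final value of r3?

r3=9
r7=30
r6=-9
r6=9^30=23
r6=9^30=23
r6=30+9=39
r7=39%17=5
r3=39<<2=156
r7=-(5)=-5
r7=39<<2=156
halt.

156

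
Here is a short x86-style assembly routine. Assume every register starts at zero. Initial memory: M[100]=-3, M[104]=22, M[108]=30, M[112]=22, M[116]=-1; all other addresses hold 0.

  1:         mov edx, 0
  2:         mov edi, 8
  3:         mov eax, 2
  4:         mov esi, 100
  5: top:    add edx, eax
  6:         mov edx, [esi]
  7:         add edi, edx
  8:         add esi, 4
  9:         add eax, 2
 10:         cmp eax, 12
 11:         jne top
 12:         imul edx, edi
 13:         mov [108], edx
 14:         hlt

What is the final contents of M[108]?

-78

after mov edx, 0: edx=0
after mov edi, 8: edi=8
after mov eax, 2: eax=2
after mov esi, 100: esi=100
after add edx, eax: edx=0+2=2
after mov edx, [esi]: edx=M[100]=-3
after add edi, edx: edi=8+(-3)=5
after add esi, 4: esi=100+4=104
after add eax, 2: eax=2+2=4
cmp eax, 12  (cmp 4,12)
jne top: taken
after add edx, eax: edx=(-3)+4=1
after mov edx, [esi]: edx=M[104]=22
after add edi, edx: edi=5+22=27
after add esi, 4: esi=104+4=108
after add eax, 2: eax=4+2=6
cmp eax, 12  (cmp 6,12)
jne top: taken
after add edx, eax: edx=22+6=28
after mov edx, [esi]: edx=M[108]=30
after add edi, edx: edi=27+30=57
after add esi, 4: esi=108+4=112
after add eax, 2: eax=6+2=8
cmp eax, 12  (cmp 8,12)
jne top: taken
after add edx, eax: edx=30+8=38
after mov edx, [esi]: edx=M[112]=22
after add edi, edx: edi=57+22=79
after add esi, 4: esi=112+4=116
after add eax, 2: eax=8+2=10
cmp eax, 12  (cmp 10,12)
jne top: taken
after add edx, eax: edx=22+10=32
after mov edx, [esi]: edx=M[116]=-1
after add edi, edx: edi=79+(-1)=78
after add esi, 4: esi=116+4=120
after add eax, 2: eax=10+2=12
cmp eax, 12  (cmp 12,12)
jne top: not taken
after imul edx, edi: edx=(-1)*78=-78
mov [108], edx → M[108]=-78
halt.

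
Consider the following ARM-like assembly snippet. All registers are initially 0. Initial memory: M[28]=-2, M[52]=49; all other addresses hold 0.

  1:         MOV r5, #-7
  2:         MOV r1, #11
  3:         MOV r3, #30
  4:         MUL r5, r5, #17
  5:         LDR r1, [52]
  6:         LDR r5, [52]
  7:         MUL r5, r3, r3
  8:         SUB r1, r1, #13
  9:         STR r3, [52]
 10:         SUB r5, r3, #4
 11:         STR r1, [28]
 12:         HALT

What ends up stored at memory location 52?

MOV r5, #-7 → r5=-7
MOV r1, #11 → r1=11
MOV r3, #30 → r3=30
MUL r5, r5, #17 → r5=(-7)*17=-119
LDR r1, [52] → r1=M[52]=49
LDR r5, [52] → r5=M[52]=49
MUL r5, r3, r3 → r5=30*30=900
SUB r1, r1, #13 → r1=49-13=36
STR r3, [52] → M[52]=30
SUB r5, r3, #4 → r5=30-4=26
STR r1, [28] → M[28]=36
halt.

30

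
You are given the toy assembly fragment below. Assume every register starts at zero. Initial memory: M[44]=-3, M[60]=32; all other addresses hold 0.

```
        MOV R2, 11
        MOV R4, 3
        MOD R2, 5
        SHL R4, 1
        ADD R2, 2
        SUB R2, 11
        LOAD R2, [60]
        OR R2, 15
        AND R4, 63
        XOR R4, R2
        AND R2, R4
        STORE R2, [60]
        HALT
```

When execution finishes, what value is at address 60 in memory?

41

MOV R2, 11 → R2=11
MOV R4, 3 → R4=3
MOD R2, 5 → R2=11%5=1
SHL R4, 1 → R4=3<<1=6
ADD R2, 2 → R2=1+2=3
SUB R2, 11 → R2=3-11=-8
LOAD R2, [60] → R2=M[60]=32
OR R2, 15 → R2=32|15=47
AND R4, 63 → R4=6&63=6
XOR R4, R2 → R4=6^47=41
AND R2, R4 → R2=47&41=41
STORE R2, [60] → M[60]=41
halt.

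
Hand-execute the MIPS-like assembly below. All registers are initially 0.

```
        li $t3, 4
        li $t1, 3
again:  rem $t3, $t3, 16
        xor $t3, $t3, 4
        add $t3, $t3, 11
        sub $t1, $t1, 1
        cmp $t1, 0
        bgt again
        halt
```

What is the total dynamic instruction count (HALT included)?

$t3=4
$t1=3
$t3=4%16=4
$t3=4^4=0
$t3=0+11=11
$t1=3-1=2
cmp $t1, 0  (cmp 2,0)
bgt again: taken
$t3=11%16=11
$t3=11^4=15
$t3=15+11=26
$t1=2-1=1
cmp $t1, 0  (cmp 1,0)
bgt again: taken
$t3=26%16=10
$t3=10^4=14
$t3=14+11=25
$t1=1-1=0
cmp $t1, 0  (cmp 0,0)
bgt again: not taken
halt.
Total executed instructions: 21.

21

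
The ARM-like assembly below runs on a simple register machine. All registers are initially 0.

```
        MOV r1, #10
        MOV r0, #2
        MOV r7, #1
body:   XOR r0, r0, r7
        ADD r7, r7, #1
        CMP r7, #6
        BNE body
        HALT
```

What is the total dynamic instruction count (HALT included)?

24

r1=10
r0=2
r7=1
r0=2^1=3
r7=1+1=2
CMP r7, #6  (cmp 2,6)
BNE body: taken
r0=3^2=1
r7=2+1=3
CMP r7, #6  (cmp 3,6)
BNE body: taken
r0=1^3=2
r7=3+1=4
CMP r7, #6  (cmp 4,6)
BNE body: taken
r0=2^4=6
r7=4+1=5
CMP r7, #6  (cmp 5,6)
BNE body: taken
r0=6^5=3
r7=5+1=6
CMP r7, #6  (cmp 6,6)
BNE body: not taken
halt.
Total executed instructions: 24.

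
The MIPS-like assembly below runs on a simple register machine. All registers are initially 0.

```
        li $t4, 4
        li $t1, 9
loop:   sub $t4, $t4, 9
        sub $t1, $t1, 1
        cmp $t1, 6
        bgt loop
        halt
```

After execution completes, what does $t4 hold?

li $t4, 4 → $t4=4
li $t1, 9 → $t1=9
sub $t4, $t4, 9 → $t4=4-9=-5
sub $t1, $t1, 1 → $t1=9-1=8
cmp $t1, 6  (cmp 8,6)
bgt loop: taken
sub $t4, $t4, 9 → $t4=(-5)-9=-14
sub $t1, $t1, 1 → $t1=8-1=7
cmp $t1, 6  (cmp 7,6)
bgt loop: taken
sub $t4, $t4, 9 → $t4=(-14)-9=-23
sub $t1, $t1, 1 → $t1=7-1=6
cmp $t1, 6  (cmp 6,6)
bgt loop: not taken
halt.

-23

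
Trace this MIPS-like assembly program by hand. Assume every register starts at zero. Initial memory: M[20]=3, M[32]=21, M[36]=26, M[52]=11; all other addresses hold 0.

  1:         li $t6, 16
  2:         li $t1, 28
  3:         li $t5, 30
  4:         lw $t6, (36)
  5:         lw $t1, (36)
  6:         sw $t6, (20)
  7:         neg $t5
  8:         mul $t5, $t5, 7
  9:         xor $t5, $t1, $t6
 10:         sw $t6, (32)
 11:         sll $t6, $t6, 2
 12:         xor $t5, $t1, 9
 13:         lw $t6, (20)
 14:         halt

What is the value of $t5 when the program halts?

$t6=16
$t1=28
$t5=30
$t6=M[36]=26
$t1=M[36]=26
sw $t6, (20) → M[20]=26
$t5=-(30)=-30
$t5=(-30)*7=-210
$t5=26^26=0
sw $t6, (32) → M[32]=26
$t6=26<<2=104
$t5=26^9=19
$t6=M[20]=26
halt.

19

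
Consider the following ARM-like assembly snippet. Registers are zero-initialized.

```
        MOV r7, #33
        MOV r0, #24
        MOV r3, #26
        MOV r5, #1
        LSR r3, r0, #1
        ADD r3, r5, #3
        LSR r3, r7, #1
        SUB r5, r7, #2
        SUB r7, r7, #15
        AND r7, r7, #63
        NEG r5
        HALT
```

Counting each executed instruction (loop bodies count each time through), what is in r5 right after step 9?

after MOV r7, #33: r7=33
after MOV r0, #24: r0=24
after MOV r3, #26: r3=26
after MOV r5, #1: r5=1
after LSR r3, r0, #1: r3=24>>1=12
after ADD r3, r5, #3: r3=1+3=4
after LSR r3, r7, #1: r3=33>>1=16
after SUB r5, r7, #2: r5=33-2=31
after SUB r7, r7, #15: r7=33-15=18
After step 9: r5 = 31.

31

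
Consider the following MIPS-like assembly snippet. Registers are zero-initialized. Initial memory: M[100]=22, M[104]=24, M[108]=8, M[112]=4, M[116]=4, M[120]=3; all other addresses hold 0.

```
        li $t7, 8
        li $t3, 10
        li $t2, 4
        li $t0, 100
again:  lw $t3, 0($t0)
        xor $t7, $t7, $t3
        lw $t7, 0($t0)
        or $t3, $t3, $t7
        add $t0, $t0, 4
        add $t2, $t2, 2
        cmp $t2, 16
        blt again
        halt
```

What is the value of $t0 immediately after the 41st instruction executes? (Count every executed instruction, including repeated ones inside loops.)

120

li $t7, 8 → $t7=8
li $t3, 10 → $t3=10
li $t2, 4 → $t2=4
li $t0, 100 → $t0=100
lw $t3, 0($t0) → $t3=M[100]=22
xor $t7, $t7, $t3 → $t7=8^22=30
lw $t7, 0($t0) → $t7=M[100]=22
or $t3, $t3, $t7 → $t3=22|22=22
add $t0, $t0, 4 → $t0=100+4=104
add $t2, $t2, 2 → $t2=4+2=6
cmp $t2, 16  (cmp 6,16)
blt again: taken
lw $t3, 0($t0) → $t3=M[104]=24
xor $t7, $t7, $t3 → $t7=22^24=14
lw $t7, 0($t0) → $t7=M[104]=24
or $t3, $t3, $t7 → $t3=24|24=24
add $t0, $t0, 4 → $t0=104+4=108
add $t2, $t2, 2 → $t2=6+2=8
cmp $t2, 16  (cmp 8,16)
blt again: taken
lw $t3, 0($t0) → $t3=M[108]=8
xor $t7, $t7, $t3 → $t7=24^8=16
lw $t7, 0($t0) → $t7=M[108]=8
or $t3, $t3, $t7 → $t3=8|8=8
add $t0, $t0, 4 → $t0=108+4=112
add $t2, $t2, 2 → $t2=8+2=10
cmp $t2, 16  (cmp 10,16)
blt again: taken
lw $t3, 0($t0) → $t3=M[112]=4
xor $t7, $t7, $t3 → $t7=8^4=12
lw $t7, 0($t0) → $t7=M[112]=4
or $t3, $t3, $t7 → $t3=4|4=4
add $t0, $t0, 4 → $t0=112+4=116
add $t2, $t2, 2 → $t2=10+2=12
cmp $t2, 16  (cmp 12,16)
blt again: taken
lw $t3, 0($t0) → $t3=M[116]=4
xor $t7, $t7, $t3 → $t7=4^4=0
lw $t7, 0($t0) → $t7=M[116]=4
or $t3, $t3, $t7 → $t3=4|4=4
add $t0, $t0, 4 → $t0=116+4=120
After step 41: $t0 = 120.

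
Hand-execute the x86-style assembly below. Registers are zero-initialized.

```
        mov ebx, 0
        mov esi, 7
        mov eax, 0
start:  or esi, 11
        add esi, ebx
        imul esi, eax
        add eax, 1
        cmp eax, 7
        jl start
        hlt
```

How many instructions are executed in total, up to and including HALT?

46

mov ebx, 0 → ebx=0
mov esi, 7 → esi=7
mov eax, 0 → eax=0
or esi, 11 → esi=7|11=15
add esi, ebx → esi=15+0=15
imul esi, eax → esi=15*0=0
add eax, 1 → eax=0+1=1
cmp eax, 7  (cmp 1,7)
jl start: taken
or esi, 11 → esi=0|11=11
add esi, ebx → esi=11+0=11
imul esi, eax → esi=11*1=11
add eax, 1 → eax=1+1=2
cmp eax, 7  (cmp 2,7)
jl start: taken
or esi, 11 → esi=11|11=11
add esi, ebx → esi=11+0=11
imul esi, eax → esi=11*2=22
add eax, 1 → eax=2+1=3
cmp eax, 7  (cmp 3,7)
jl start: taken
or esi, 11 → esi=22|11=31
add esi, ebx → esi=31+0=31
imul esi, eax → esi=31*3=93
add eax, 1 → eax=3+1=4
cmp eax, 7  (cmp 4,7)
jl start: taken
or esi, 11 → esi=93|11=95
add esi, ebx → esi=95+0=95
imul esi, eax → esi=95*4=380
add eax, 1 → eax=4+1=5
cmp eax, 7  (cmp 5,7)
jl start: taken
or esi, 11 → esi=380|11=383
add esi, ebx → esi=383+0=383
imul esi, eax → esi=383*5=1915
add eax, 1 → eax=5+1=6
cmp eax, 7  (cmp 6,7)
jl start: taken
or esi, 11 → esi=1915|11=1915
add esi, ebx → esi=1915+0=1915
imul esi, eax → esi=1915*6=11490
add eax, 1 → eax=6+1=7
cmp eax, 7  (cmp 7,7)
jl start: not taken
halt.
Total executed instructions: 46.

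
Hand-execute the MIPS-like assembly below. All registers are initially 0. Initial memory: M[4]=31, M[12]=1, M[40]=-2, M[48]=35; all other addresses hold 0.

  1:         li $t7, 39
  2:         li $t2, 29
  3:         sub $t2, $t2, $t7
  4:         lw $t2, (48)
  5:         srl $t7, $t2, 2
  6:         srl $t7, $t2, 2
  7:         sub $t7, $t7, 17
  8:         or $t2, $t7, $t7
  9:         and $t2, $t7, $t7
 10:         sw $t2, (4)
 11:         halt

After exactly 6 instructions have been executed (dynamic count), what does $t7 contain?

li $t7, 39 → $t7=39
li $t2, 29 → $t2=29
sub $t2, $t2, $t7 → $t2=29-39=-10
lw $t2, (48) → $t2=M[48]=35
srl $t7, $t2, 2 → $t7=35>>2=8
srl $t7, $t2, 2 → $t7=35>>2=8
After step 6: $t7 = 8.

8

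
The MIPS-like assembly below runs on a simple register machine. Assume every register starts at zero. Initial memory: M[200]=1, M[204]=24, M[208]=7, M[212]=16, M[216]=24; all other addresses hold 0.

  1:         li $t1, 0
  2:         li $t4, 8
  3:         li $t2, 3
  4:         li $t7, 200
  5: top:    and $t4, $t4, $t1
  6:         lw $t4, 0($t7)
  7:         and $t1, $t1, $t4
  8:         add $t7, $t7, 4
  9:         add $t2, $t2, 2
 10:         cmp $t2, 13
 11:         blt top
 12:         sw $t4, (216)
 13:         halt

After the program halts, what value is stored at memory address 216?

after li $t1, 0: $t1=0
after li $t4, 8: $t4=8
after li $t2, 3: $t2=3
after li $t7, 200: $t7=200
after and $t4, $t4, $t1: $t4=8&0=0
after lw $t4, 0($t7): $t4=M[200]=1
after and $t1, $t1, $t4: $t1=0&1=0
after add $t7, $t7, 4: $t7=200+4=204
after add $t2, $t2, 2: $t2=3+2=5
cmp $t2, 13  (cmp 5,13)
blt top: taken
after and $t4, $t4, $t1: $t4=1&0=0
after lw $t4, 0($t7): $t4=M[204]=24
after and $t1, $t1, $t4: $t1=0&24=0
after add $t7, $t7, 4: $t7=204+4=208
after add $t2, $t2, 2: $t2=5+2=7
cmp $t2, 13  (cmp 7,13)
blt top: taken
after and $t4, $t4, $t1: $t4=24&0=0
after lw $t4, 0($t7): $t4=M[208]=7
after and $t1, $t1, $t4: $t1=0&7=0
after add $t7, $t7, 4: $t7=208+4=212
after add $t2, $t2, 2: $t2=7+2=9
cmp $t2, 13  (cmp 9,13)
blt top: taken
after and $t4, $t4, $t1: $t4=7&0=0
after lw $t4, 0($t7): $t4=M[212]=16
after and $t1, $t1, $t4: $t1=0&16=0
after add $t7, $t7, 4: $t7=212+4=216
after add $t2, $t2, 2: $t2=9+2=11
cmp $t2, 13  (cmp 11,13)
blt top: taken
after and $t4, $t4, $t1: $t4=16&0=0
after lw $t4, 0($t7): $t4=M[216]=24
after and $t1, $t1, $t4: $t1=0&24=0
after add $t7, $t7, 4: $t7=216+4=220
after add $t2, $t2, 2: $t2=11+2=13
cmp $t2, 13  (cmp 13,13)
blt top: not taken
sw $t4, (216) → M[216]=24
halt.

24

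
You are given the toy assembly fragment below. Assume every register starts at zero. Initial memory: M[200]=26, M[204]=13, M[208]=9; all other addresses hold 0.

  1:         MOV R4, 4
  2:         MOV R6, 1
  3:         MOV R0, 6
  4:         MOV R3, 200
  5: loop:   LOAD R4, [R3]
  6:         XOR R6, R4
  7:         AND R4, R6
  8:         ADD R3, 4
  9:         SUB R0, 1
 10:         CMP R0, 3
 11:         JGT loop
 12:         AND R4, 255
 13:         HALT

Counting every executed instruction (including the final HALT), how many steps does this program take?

27

MOV R4, 4 → R4=4
MOV R6, 1 → R6=1
MOV R0, 6 → R0=6
MOV R3, 200 → R3=200
LOAD R4, [R3] → R4=M[200]=26
XOR R6, R4 → R6=1^26=27
AND R4, R6 → R4=26&27=26
ADD R3, 4 → R3=200+4=204
SUB R0, 1 → R0=6-1=5
CMP R0, 3  (cmp 5,3)
JGT loop: taken
LOAD R4, [R3] → R4=M[204]=13
XOR R6, R4 → R6=27^13=22
AND R4, R6 → R4=13&22=4
ADD R3, 4 → R3=204+4=208
SUB R0, 1 → R0=5-1=4
CMP R0, 3  (cmp 4,3)
JGT loop: taken
LOAD R4, [R3] → R4=M[208]=9
XOR R6, R4 → R6=22^9=31
AND R4, R6 → R4=9&31=9
ADD R3, 4 → R3=208+4=212
SUB R0, 1 → R0=4-1=3
CMP R0, 3  (cmp 3,3)
JGT loop: not taken
AND R4, 255 → R4=9&255=9
halt.
Total executed instructions: 27.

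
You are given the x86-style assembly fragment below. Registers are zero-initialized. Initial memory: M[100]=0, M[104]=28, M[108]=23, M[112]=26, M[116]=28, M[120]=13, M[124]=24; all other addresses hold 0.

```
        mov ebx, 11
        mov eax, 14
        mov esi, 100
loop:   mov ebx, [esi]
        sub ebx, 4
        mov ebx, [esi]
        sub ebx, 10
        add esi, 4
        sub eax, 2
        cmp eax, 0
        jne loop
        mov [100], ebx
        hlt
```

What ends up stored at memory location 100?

mov ebx, 11 → ebx=11
mov eax, 14 → eax=14
mov esi, 100 → esi=100
mov ebx, [esi] → ebx=M[100]=0
sub ebx, 4 → ebx=0-4=-4
mov ebx, [esi] → ebx=M[100]=0
sub ebx, 10 → ebx=0-10=-10
add esi, 4 → esi=100+4=104
sub eax, 2 → eax=14-2=12
cmp eax, 0  (cmp 12,0)
jne loop: taken
mov ebx, [esi] → ebx=M[104]=28
sub ebx, 4 → ebx=28-4=24
mov ebx, [esi] → ebx=M[104]=28
sub ebx, 10 → ebx=28-10=18
add esi, 4 → esi=104+4=108
sub eax, 2 → eax=12-2=10
cmp eax, 0  (cmp 10,0)
jne loop: taken
mov ebx, [esi] → ebx=M[108]=23
sub ebx, 4 → ebx=23-4=19
mov ebx, [esi] → ebx=M[108]=23
sub ebx, 10 → ebx=23-10=13
add esi, 4 → esi=108+4=112
sub eax, 2 → eax=10-2=8
cmp eax, 0  (cmp 8,0)
jne loop: taken
mov ebx, [esi] → ebx=M[112]=26
sub ebx, 4 → ebx=26-4=22
mov ebx, [esi] → ebx=M[112]=26
sub ebx, 10 → ebx=26-10=16
add esi, 4 → esi=112+4=116
sub eax, 2 → eax=8-2=6
cmp eax, 0  (cmp 6,0)
jne loop: taken
mov ebx, [esi] → ebx=M[116]=28
sub ebx, 4 → ebx=28-4=24
mov ebx, [esi] → ebx=M[116]=28
sub ebx, 10 → ebx=28-10=18
add esi, 4 → esi=116+4=120
sub eax, 2 → eax=6-2=4
cmp eax, 0  (cmp 4,0)
jne loop: taken
mov ebx, [esi] → ebx=M[120]=13
sub ebx, 4 → ebx=13-4=9
mov ebx, [esi] → ebx=M[120]=13
sub ebx, 10 → ebx=13-10=3
add esi, 4 → esi=120+4=124
sub eax, 2 → eax=4-2=2
cmp eax, 0  (cmp 2,0)
jne loop: taken
mov ebx, [esi] → ebx=M[124]=24
sub ebx, 4 → ebx=24-4=20
mov ebx, [esi] → ebx=M[124]=24
sub ebx, 10 → ebx=24-10=14
add esi, 4 → esi=124+4=128
sub eax, 2 → eax=2-2=0
cmp eax, 0  (cmp 0,0)
jne loop: not taken
mov [100], ebx → M[100]=14
halt.

14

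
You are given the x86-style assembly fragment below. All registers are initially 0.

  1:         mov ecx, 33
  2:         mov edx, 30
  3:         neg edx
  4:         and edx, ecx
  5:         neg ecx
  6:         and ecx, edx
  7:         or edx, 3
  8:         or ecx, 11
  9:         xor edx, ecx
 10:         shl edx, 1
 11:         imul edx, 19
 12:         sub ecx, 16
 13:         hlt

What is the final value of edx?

1520

ecx=33
edx=30
edx=-(30)=-30
edx=(-30)&33=32
ecx=-(33)=-33
ecx=(-33)&32=0
edx=32|3=35
ecx=0|11=11
edx=35^11=40
edx=40<<1=80
edx=80*19=1520
ecx=11-16=-5
halt.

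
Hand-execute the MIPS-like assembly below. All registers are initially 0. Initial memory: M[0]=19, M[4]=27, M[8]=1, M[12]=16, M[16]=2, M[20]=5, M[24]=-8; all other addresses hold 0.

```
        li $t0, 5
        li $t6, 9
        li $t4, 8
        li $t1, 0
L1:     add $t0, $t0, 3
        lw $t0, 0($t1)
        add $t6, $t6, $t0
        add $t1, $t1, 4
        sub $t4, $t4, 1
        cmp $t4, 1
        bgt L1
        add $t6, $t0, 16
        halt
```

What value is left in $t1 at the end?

after li $t0, 5: $t0=5
after li $t6, 9: $t6=9
after li $t4, 8: $t4=8
after li $t1, 0: $t1=0
after add $t0, $t0, 3: $t0=5+3=8
after lw $t0, 0($t1): $t0=M[0]=19
after add $t6, $t6, $t0: $t6=9+19=28
after add $t1, $t1, 4: $t1=0+4=4
after sub $t4, $t4, 1: $t4=8-1=7
cmp $t4, 1  (cmp 7,1)
bgt L1: taken
after add $t0, $t0, 3: $t0=19+3=22
after lw $t0, 0($t1): $t0=M[4]=27
after add $t6, $t6, $t0: $t6=28+27=55
after add $t1, $t1, 4: $t1=4+4=8
after sub $t4, $t4, 1: $t4=7-1=6
cmp $t4, 1  (cmp 6,1)
bgt L1: taken
after add $t0, $t0, 3: $t0=27+3=30
after lw $t0, 0($t1): $t0=M[8]=1
after add $t6, $t6, $t0: $t6=55+1=56
after add $t1, $t1, 4: $t1=8+4=12
after sub $t4, $t4, 1: $t4=6-1=5
cmp $t4, 1  (cmp 5,1)
bgt L1: taken
after add $t0, $t0, 3: $t0=1+3=4
after lw $t0, 0($t1): $t0=M[12]=16
after add $t6, $t6, $t0: $t6=56+16=72
after add $t1, $t1, 4: $t1=12+4=16
after sub $t4, $t4, 1: $t4=5-1=4
cmp $t4, 1  (cmp 4,1)
bgt L1: taken
after add $t0, $t0, 3: $t0=16+3=19
after lw $t0, 0($t1): $t0=M[16]=2
after add $t6, $t6, $t0: $t6=72+2=74
after add $t1, $t1, 4: $t1=16+4=20
after sub $t4, $t4, 1: $t4=4-1=3
cmp $t4, 1  (cmp 3,1)
bgt L1: taken
after add $t0, $t0, 3: $t0=2+3=5
after lw $t0, 0($t1): $t0=M[20]=5
after add $t6, $t6, $t0: $t6=74+5=79
after add $t1, $t1, 4: $t1=20+4=24
after sub $t4, $t4, 1: $t4=3-1=2
cmp $t4, 1  (cmp 2,1)
bgt L1: taken
after add $t0, $t0, 3: $t0=5+3=8
after lw $t0, 0($t1): $t0=M[24]=-8
after add $t6, $t6, $t0: $t6=79+(-8)=71
after add $t1, $t1, 4: $t1=24+4=28
after sub $t4, $t4, 1: $t4=2-1=1
cmp $t4, 1  (cmp 1,1)
bgt L1: not taken
after add $t6, $t0, 16: $t6=(-8)+16=8
halt.

28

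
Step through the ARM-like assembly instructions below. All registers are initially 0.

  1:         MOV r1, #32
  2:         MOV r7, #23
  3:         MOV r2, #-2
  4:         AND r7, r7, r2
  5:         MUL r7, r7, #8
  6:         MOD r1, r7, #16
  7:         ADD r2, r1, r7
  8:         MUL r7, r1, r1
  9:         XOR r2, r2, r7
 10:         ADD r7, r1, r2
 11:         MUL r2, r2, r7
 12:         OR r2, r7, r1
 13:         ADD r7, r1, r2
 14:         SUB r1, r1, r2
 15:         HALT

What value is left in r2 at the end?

after MOV r1, #32: r1=32
after MOV r7, #23: r7=23
after MOV r2, #-2: r2=-2
after AND r7, r7, r2: r7=23&(-2)=22
after MUL r7, r7, #8: r7=22*8=176
after MOD r1, r7, #16: r1=176%16=0
after ADD r2, r1, r7: r2=0+176=176
after MUL r7, r1, r1: r7=0*0=0
after XOR r2, r2, r7: r2=176^0=176
after ADD r7, r1, r2: r7=0+176=176
after MUL r2, r2, r7: r2=176*176=30976
after OR r2, r7, r1: r2=176|0=176
after ADD r7, r1, r2: r7=0+176=176
after SUB r1, r1, r2: r1=0-176=-176
halt.

176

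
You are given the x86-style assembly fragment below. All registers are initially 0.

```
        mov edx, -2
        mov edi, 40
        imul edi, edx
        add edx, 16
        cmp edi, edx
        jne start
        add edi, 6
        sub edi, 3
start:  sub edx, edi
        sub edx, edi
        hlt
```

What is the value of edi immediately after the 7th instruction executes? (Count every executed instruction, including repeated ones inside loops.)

after mov edx, -2: edx=-2
after mov edi, 40: edi=40
after imul edi, edx: edi=40*(-2)=-80
after add edx, 16: edx=(-2)+16=14
cmp edi, edx  (cmp -80,14)
jne start: taken
after sub edx, edi: edx=14-(-80)=94
After step 7: edi = -80.

-80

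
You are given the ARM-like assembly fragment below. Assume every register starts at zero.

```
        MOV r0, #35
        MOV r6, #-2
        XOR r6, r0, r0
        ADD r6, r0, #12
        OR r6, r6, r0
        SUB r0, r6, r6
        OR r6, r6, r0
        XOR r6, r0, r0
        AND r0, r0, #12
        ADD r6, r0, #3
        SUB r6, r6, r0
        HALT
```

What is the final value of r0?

0

after MOV r0, #35: r0=35
after MOV r6, #-2: r6=-2
after XOR r6, r0, r0: r6=35^35=0
after ADD r6, r0, #12: r6=35+12=47
after OR r6, r6, r0: r6=47|35=47
after SUB r0, r6, r6: r0=47-47=0
after OR r6, r6, r0: r6=47|0=47
after XOR r6, r0, r0: r6=0^0=0
after AND r0, r0, #12: r0=0&12=0
after ADD r6, r0, #3: r6=0+3=3
after SUB r6, r6, r0: r6=3-0=3
halt.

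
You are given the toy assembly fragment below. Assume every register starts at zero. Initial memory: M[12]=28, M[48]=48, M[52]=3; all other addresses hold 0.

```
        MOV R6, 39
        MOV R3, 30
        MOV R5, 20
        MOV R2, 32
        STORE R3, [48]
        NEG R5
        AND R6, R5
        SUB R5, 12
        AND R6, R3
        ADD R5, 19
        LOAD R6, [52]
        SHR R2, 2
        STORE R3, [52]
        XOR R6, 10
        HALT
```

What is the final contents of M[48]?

30

R6=39
R3=30
R5=20
R2=32
STORE R3, [48] → M[48]=30
R5=-(20)=-20
R6=39&(-20)=36
R5=(-20)-12=-32
R6=36&30=4
R5=(-32)+19=-13
R6=M[52]=3
R2=32>>2=8
STORE R3, [52] → M[52]=30
R6=3^10=9
halt.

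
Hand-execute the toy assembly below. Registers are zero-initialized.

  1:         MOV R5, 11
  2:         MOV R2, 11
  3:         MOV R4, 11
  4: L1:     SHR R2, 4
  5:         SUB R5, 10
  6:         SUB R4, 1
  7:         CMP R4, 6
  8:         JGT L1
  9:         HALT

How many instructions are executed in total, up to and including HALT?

29

after MOV R5, 11: R5=11
after MOV R2, 11: R2=11
after MOV R4, 11: R4=11
after SHR R2, 4: R2=11>>4=0
after SUB R5, 10: R5=11-10=1
after SUB R4, 1: R4=11-1=10
CMP R4, 6  (cmp 10,6)
JGT L1: taken
after SHR R2, 4: R2=0>>4=0
after SUB R5, 10: R5=1-10=-9
after SUB R4, 1: R4=10-1=9
CMP R4, 6  (cmp 9,6)
JGT L1: taken
after SHR R2, 4: R2=0>>4=0
after SUB R5, 10: R5=(-9)-10=-19
after SUB R4, 1: R4=9-1=8
CMP R4, 6  (cmp 8,6)
JGT L1: taken
after SHR R2, 4: R2=0>>4=0
after SUB R5, 10: R5=(-19)-10=-29
after SUB R4, 1: R4=8-1=7
CMP R4, 6  (cmp 7,6)
JGT L1: taken
after SHR R2, 4: R2=0>>4=0
after SUB R5, 10: R5=(-29)-10=-39
after SUB R4, 1: R4=7-1=6
CMP R4, 6  (cmp 6,6)
JGT L1: not taken
halt.
Total executed instructions: 29.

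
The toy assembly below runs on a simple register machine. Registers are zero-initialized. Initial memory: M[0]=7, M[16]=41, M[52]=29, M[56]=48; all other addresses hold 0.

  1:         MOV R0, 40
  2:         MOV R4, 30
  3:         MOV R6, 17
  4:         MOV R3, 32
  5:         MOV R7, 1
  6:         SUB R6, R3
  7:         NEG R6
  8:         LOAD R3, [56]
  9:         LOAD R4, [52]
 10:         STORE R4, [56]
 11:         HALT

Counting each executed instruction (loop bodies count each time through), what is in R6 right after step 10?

R0=40
R4=30
R6=17
R3=32
R7=1
R6=17-32=-15
R6=-(-15)=15
R3=M[56]=48
R4=M[52]=29
STORE R4, [56] → M[56]=29
After step 10: R6 = 15.

15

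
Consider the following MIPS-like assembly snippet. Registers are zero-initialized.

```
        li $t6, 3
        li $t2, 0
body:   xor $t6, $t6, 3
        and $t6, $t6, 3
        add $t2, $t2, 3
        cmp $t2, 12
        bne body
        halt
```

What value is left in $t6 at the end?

3

li $t6, 3 → $t6=3
li $t2, 0 → $t2=0
xor $t6, $t6, 3 → $t6=3^3=0
and $t6, $t6, 3 → $t6=0&3=0
add $t2, $t2, 3 → $t2=0+3=3
cmp $t2, 12  (cmp 3,12)
bne body: taken
xor $t6, $t6, 3 → $t6=0^3=3
and $t6, $t6, 3 → $t6=3&3=3
add $t2, $t2, 3 → $t2=3+3=6
cmp $t2, 12  (cmp 6,12)
bne body: taken
xor $t6, $t6, 3 → $t6=3^3=0
and $t6, $t6, 3 → $t6=0&3=0
add $t2, $t2, 3 → $t2=6+3=9
cmp $t2, 12  (cmp 9,12)
bne body: taken
xor $t6, $t6, 3 → $t6=0^3=3
and $t6, $t6, 3 → $t6=3&3=3
add $t2, $t2, 3 → $t2=9+3=12
cmp $t2, 12  (cmp 12,12)
bne body: not taken
halt.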